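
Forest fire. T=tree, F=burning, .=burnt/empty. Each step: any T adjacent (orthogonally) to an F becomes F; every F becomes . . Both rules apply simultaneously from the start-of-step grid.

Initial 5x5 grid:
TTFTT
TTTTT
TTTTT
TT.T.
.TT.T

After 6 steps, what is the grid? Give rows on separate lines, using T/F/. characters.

Step 1: 3 trees catch fire, 1 burn out
  TF.FT
  TTFTT
  TTTTT
  TT.T.
  .TT.T
Step 2: 5 trees catch fire, 3 burn out
  F...F
  TF.FT
  TTFTT
  TT.T.
  .TT.T
Step 3: 4 trees catch fire, 5 burn out
  .....
  F...F
  TF.FT
  TT.T.
  .TT.T
Step 4: 4 trees catch fire, 4 burn out
  .....
  .....
  F...F
  TF.F.
  .TT.T
Step 5: 2 trees catch fire, 4 burn out
  .....
  .....
  .....
  F....
  .FT.T
Step 6: 1 trees catch fire, 2 burn out
  .....
  .....
  .....
  .....
  ..F.T

.....
.....
.....
.....
..F.T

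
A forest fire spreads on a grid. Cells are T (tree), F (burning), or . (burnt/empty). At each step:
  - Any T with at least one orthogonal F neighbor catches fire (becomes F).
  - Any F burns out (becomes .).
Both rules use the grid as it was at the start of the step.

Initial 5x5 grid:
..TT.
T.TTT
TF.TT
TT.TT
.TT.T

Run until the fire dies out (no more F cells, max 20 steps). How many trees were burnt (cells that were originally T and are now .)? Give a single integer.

Answer: 6

Derivation:
Step 1: +2 fires, +1 burnt (F count now 2)
Step 2: +3 fires, +2 burnt (F count now 3)
Step 3: +1 fires, +3 burnt (F count now 1)
Step 4: +0 fires, +1 burnt (F count now 0)
Fire out after step 4
Initially T: 16, now '.': 15
Total burnt (originally-T cells now '.'): 6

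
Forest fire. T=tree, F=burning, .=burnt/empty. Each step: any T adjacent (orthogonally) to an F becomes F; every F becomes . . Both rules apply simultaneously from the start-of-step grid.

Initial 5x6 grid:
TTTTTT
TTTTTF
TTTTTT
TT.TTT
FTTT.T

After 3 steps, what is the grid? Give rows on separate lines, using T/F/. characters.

Step 1: 5 trees catch fire, 2 burn out
  TTTTTF
  TTTTF.
  TTTTTF
  FT.TTT
  .FTT.T
Step 2: 7 trees catch fire, 5 burn out
  TTTTF.
  TTTF..
  FTTTF.
  .F.TTF
  ..FT.T
Step 3: 8 trees catch fire, 7 burn out
  TTTF..
  FTF...
  .FTF..
  ...TF.
  ...F.F

TTTF..
FTF...
.FTF..
...TF.
...F.F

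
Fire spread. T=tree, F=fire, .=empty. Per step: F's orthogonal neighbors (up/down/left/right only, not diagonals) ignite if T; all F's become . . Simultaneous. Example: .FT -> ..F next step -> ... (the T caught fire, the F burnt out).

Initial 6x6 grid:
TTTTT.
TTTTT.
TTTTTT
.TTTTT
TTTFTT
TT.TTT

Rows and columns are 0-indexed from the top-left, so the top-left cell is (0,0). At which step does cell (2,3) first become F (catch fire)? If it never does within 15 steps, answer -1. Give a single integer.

Step 1: cell (2,3)='T' (+4 fires, +1 burnt)
Step 2: cell (2,3)='F' (+6 fires, +4 burnt)
  -> target ignites at step 2
Step 3: cell (2,3)='.' (+8 fires, +6 burnt)
Step 4: cell (2,3)='.' (+6 fires, +8 burnt)
Step 5: cell (2,3)='.' (+4 fires, +6 burnt)
Step 6: cell (2,3)='.' (+2 fires, +4 burnt)
Step 7: cell (2,3)='.' (+1 fires, +2 burnt)
Step 8: cell (2,3)='.' (+0 fires, +1 burnt)
  fire out at step 8

2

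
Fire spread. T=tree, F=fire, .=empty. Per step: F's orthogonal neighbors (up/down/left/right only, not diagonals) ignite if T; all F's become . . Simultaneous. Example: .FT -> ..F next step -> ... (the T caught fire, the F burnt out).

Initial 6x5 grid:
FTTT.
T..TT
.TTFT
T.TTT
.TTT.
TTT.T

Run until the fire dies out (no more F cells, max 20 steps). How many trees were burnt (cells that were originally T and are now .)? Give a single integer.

Step 1: +6 fires, +2 burnt (F count now 6)
Step 2: +7 fires, +6 burnt (F count now 7)
Step 3: +1 fires, +7 burnt (F count now 1)
Step 4: +2 fires, +1 burnt (F count now 2)
Step 5: +1 fires, +2 burnt (F count now 1)
Step 6: +1 fires, +1 burnt (F count now 1)
Step 7: +0 fires, +1 burnt (F count now 0)
Fire out after step 7
Initially T: 20, now '.': 28
Total burnt (originally-T cells now '.'): 18

Answer: 18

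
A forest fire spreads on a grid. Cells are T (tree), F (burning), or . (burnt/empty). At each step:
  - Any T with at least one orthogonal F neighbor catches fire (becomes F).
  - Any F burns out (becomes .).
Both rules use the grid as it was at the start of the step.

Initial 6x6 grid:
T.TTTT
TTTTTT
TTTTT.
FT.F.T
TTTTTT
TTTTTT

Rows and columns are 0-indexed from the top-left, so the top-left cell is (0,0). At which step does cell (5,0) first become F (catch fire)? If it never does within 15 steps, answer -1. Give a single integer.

Step 1: cell (5,0)='T' (+5 fires, +2 burnt)
Step 2: cell (5,0)='F' (+10 fires, +5 burnt)
  -> target ignites at step 2
Step 3: cell (5,0)='.' (+9 fires, +10 burnt)
Step 4: cell (5,0)='.' (+5 fires, +9 burnt)
Step 5: cell (5,0)='.' (+1 fires, +5 burnt)
Step 6: cell (5,0)='.' (+0 fires, +1 burnt)
  fire out at step 6

2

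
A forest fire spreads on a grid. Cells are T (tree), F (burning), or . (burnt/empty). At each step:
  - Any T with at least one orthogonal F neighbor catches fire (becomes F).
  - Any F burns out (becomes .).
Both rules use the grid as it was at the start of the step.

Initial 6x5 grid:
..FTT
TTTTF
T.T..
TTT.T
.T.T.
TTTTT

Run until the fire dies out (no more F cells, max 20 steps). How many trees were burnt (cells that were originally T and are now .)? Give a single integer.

Step 1: +4 fires, +2 burnt (F count now 4)
Step 2: +2 fires, +4 burnt (F count now 2)
Step 3: +2 fires, +2 burnt (F count now 2)
Step 4: +2 fires, +2 burnt (F count now 2)
Step 5: +2 fires, +2 burnt (F count now 2)
Step 6: +1 fires, +2 burnt (F count now 1)
Step 7: +2 fires, +1 burnt (F count now 2)
Step 8: +1 fires, +2 burnt (F count now 1)
Step 9: +2 fires, +1 burnt (F count now 2)
Step 10: +0 fires, +2 burnt (F count now 0)
Fire out after step 10
Initially T: 19, now '.': 29
Total burnt (originally-T cells now '.'): 18

Answer: 18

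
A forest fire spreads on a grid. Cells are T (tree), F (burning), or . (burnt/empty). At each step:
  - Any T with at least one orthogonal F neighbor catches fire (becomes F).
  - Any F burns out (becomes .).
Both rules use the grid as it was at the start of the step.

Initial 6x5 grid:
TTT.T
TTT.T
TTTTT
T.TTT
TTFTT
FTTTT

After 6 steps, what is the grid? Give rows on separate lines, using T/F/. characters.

Step 1: 6 trees catch fire, 2 burn out
  TTT.T
  TTT.T
  TTTTT
  T.FTT
  FF.FT
  .FFTT
Step 2: 5 trees catch fire, 6 burn out
  TTT.T
  TTT.T
  TTFTT
  F..FT
  ....F
  ...FT
Step 3: 6 trees catch fire, 5 burn out
  TTT.T
  TTF.T
  FF.FT
  ....F
  .....
  ....F
Step 4: 4 trees catch fire, 6 burn out
  TTF.T
  FF..T
  ....F
  .....
  .....
  .....
Step 5: 3 trees catch fire, 4 burn out
  FF..T
  ....F
  .....
  .....
  .....
  .....
Step 6: 1 trees catch fire, 3 burn out
  ....F
  .....
  .....
  .....
  .....
  .....

....F
.....
.....
.....
.....
.....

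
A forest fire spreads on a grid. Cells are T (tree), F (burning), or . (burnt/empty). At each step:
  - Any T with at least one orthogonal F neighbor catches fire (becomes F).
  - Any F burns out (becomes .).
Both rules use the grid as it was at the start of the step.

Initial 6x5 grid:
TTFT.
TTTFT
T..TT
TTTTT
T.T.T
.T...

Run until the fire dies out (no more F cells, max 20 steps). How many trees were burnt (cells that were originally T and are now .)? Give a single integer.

Answer: 18

Derivation:
Step 1: +5 fires, +2 burnt (F count now 5)
Step 2: +4 fires, +5 burnt (F count now 4)
Step 3: +3 fires, +4 burnt (F count now 3)
Step 4: +4 fires, +3 burnt (F count now 4)
Step 5: +1 fires, +4 burnt (F count now 1)
Step 6: +1 fires, +1 burnt (F count now 1)
Step 7: +0 fires, +1 burnt (F count now 0)
Fire out after step 7
Initially T: 19, now '.': 29
Total burnt (originally-T cells now '.'): 18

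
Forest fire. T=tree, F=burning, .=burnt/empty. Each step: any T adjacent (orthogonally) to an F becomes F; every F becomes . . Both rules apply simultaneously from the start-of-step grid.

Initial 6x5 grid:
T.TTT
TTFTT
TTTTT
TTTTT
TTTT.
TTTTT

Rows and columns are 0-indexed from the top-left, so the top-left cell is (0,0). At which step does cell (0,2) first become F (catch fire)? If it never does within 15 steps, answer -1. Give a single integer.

Step 1: cell (0,2)='F' (+4 fires, +1 burnt)
  -> target ignites at step 1
Step 2: cell (0,2)='.' (+6 fires, +4 burnt)
Step 3: cell (0,2)='.' (+7 fires, +6 burnt)
Step 4: cell (0,2)='.' (+5 fires, +7 burnt)
Step 5: cell (0,2)='.' (+3 fires, +5 burnt)
Step 6: cell (0,2)='.' (+2 fires, +3 burnt)
Step 7: cell (0,2)='.' (+0 fires, +2 burnt)
  fire out at step 7

1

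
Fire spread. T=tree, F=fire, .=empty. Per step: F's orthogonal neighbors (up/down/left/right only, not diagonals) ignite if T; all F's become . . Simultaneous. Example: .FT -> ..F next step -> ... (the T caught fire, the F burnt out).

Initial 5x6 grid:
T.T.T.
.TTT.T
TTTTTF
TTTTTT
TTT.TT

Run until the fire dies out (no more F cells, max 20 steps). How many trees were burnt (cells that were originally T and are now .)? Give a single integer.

Answer: 21

Derivation:
Step 1: +3 fires, +1 burnt (F count now 3)
Step 2: +3 fires, +3 burnt (F count now 3)
Step 3: +4 fires, +3 burnt (F count now 4)
Step 4: +3 fires, +4 burnt (F count now 3)
Step 5: +5 fires, +3 burnt (F count now 5)
Step 6: +2 fires, +5 burnt (F count now 2)
Step 7: +1 fires, +2 burnt (F count now 1)
Step 8: +0 fires, +1 burnt (F count now 0)
Fire out after step 8
Initially T: 23, now '.': 28
Total burnt (originally-T cells now '.'): 21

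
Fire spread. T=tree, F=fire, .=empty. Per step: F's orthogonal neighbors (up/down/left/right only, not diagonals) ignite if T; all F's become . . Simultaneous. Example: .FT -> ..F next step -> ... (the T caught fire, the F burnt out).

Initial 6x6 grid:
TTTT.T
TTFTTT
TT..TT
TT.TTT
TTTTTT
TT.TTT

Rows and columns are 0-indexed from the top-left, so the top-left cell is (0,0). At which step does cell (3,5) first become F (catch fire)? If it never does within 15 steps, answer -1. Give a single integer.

Step 1: cell (3,5)='T' (+3 fires, +1 burnt)
Step 2: cell (3,5)='T' (+5 fires, +3 burnt)
Step 3: cell (3,5)='T' (+5 fires, +5 burnt)
Step 4: cell (3,5)='T' (+5 fires, +5 burnt)
Step 5: cell (3,5)='F' (+6 fires, +5 burnt)
  -> target ignites at step 5
Step 6: cell (3,5)='.' (+4 fires, +6 burnt)
Step 7: cell (3,5)='.' (+2 fires, +4 burnt)
Step 8: cell (3,5)='.' (+0 fires, +2 burnt)
  fire out at step 8

5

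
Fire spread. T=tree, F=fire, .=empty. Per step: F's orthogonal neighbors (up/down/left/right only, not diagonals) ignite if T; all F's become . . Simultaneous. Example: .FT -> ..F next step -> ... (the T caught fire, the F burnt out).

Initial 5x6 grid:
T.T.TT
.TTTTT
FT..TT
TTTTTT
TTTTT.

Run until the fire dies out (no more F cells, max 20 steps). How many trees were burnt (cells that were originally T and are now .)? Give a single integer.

Step 1: +2 fires, +1 burnt (F count now 2)
Step 2: +3 fires, +2 burnt (F count now 3)
Step 3: +3 fires, +3 burnt (F count now 3)
Step 4: +4 fires, +3 burnt (F count now 4)
Step 5: +3 fires, +4 burnt (F count now 3)
Step 6: +5 fires, +3 burnt (F count now 5)
Step 7: +2 fires, +5 burnt (F count now 2)
Step 8: +0 fires, +2 burnt (F count now 0)
Fire out after step 8
Initially T: 23, now '.': 29
Total burnt (originally-T cells now '.'): 22

Answer: 22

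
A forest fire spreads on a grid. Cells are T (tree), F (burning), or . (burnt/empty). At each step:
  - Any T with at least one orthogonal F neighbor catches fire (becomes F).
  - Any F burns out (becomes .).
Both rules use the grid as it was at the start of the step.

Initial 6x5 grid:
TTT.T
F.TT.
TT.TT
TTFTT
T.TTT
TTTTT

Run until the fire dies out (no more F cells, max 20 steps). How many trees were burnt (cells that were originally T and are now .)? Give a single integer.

Answer: 22

Derivation:
Step 1: +5 fires, +2 burnt (F count now 5)
Step 2: +7 fires, +5 burnt (F count now 7)
Step 3: +7 fires, +7 burnt (F count now 7)
Step 4: +3 fires, +7 burnt (F count now 3)
Step 5: +0 fires, +3 burnt (F count now 0)
Fire out after step 5
Initially T: 23, now '.': 29
Total burnt (originally-T cells now '.'): 22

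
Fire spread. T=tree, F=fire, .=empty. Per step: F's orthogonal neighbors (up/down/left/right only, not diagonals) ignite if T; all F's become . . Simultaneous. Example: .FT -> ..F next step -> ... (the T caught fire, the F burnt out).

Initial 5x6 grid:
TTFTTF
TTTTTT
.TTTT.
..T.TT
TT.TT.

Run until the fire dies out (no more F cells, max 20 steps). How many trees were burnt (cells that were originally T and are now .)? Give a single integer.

Step 1: +5 fires, +2 burnt (F count now 5)
Step 2: +5 fires, +5 burnt (F count now 5)
Step 3: +5 fires, +5 burnt (F count now 5)
Step 4: +1 fires, +5 burnt (F count now 1)
Step 5: +2 fires, +1 burnt (F count now 2)
Step 6: +1 fires, +2 burnt (F count now 1)
Step 7: +0 fires, +1 burnt (F count now 0)
Fire out after step 7
Initially T: 21, now '.': 28
Total burnt (originally-T cells now '.'): 19

Answer: 19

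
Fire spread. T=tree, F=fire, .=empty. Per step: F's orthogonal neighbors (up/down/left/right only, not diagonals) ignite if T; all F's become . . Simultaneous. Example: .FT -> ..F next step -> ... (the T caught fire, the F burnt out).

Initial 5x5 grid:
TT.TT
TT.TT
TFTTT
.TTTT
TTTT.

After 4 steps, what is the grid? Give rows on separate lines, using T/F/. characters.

Step 1: 4 trees catch fire, 1 burn out
  TT.TT
  TF.TT
  F.FTT
  .FTTT
  TTTT.
Step 2: 5 trees catch fire, 4 burn out
  TF.TT
  F..TT
  ...FT
  ..FTT
  TFTT.
Step 3: 6 trees catch fire, 5 burn out
  F..TT
  ...FT
  ....F
  ...FT
  F.FT.
Step 4: 4 trees catch fire, 6 burn out
  ...FT
  ....F
  .....
  ....F
  ...F.

...FT
....F
.....
....F
...F.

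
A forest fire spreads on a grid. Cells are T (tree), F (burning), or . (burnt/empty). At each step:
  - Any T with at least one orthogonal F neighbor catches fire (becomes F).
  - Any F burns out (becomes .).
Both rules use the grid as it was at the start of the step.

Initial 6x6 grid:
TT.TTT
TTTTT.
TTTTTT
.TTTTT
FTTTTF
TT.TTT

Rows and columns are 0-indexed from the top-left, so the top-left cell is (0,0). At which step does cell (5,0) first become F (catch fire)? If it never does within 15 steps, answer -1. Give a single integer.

Step 1: cell (5,0)='F' (+5 fires, +2 burnt)
  -> target ignites at step 1
Step 2: cell (5,0)='.' (+7 fires, +5 burnt)
Step 3: cell (5,0)='.' (+5 fires, +7 burnt)
Step 4: cell (5,0)='.' (+5 fires, +5 burnt)
Step 5: cell (5,0)='.' (+5 fires, +5 burnt)
Step 6: cell (5,0)='.' (+3 fires, +5 burnt)
Step 7: cell (5,0)='.' (+0 fires, +3 burnt)
  fire out at step 7

1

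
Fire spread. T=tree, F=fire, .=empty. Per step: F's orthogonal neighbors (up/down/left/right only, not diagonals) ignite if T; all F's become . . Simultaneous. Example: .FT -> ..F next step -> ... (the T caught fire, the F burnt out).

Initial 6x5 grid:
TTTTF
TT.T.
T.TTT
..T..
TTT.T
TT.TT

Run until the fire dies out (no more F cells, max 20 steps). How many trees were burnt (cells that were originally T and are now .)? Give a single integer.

Step 1: +1 fires, +1 burnt (F count now 1)
Step 2: +2 fires, +1 burnt (F count now 2)
Step 3: +2 fires, +2 burnt (F count now 2)
Step 4: +4 fires, +2 burnt (F count now 4)
Step 5: +2 fires, +4 burnt (F count now 2)
Step 6: +2 fires, +2 burnt (F count now 2)
Step 7: +1 fires, +2 burnt (F count now 1)
Step 8: +2 fires, +1 burnt (F count now 2)
Step 9: +1 fires, +2 burnt (F count now 1)
Step 10: +0 fires, +1 burnt (F count now 0)
Fire out after step 10
Initially T: 20, now '.': 27
Total burnt (originally-T cells now '.'): 17

Answer: 17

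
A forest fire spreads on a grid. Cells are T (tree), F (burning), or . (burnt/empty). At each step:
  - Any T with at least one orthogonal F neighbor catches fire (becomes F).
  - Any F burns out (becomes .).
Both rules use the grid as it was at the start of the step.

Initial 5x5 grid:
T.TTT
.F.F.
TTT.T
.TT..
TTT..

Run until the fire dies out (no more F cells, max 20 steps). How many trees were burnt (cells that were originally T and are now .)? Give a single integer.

Step 1: +2 fires, +2 burnt (F count now 2)
Step 2: +5 fires, +2 burnt (F count now 5)
Step 3: +2 fires, +5 burnt (F count now 2)
Step 4: +2 fires, +2 burnt (F count now 2)
Step 5: +0 fires, +2 burnt (F count now 0)
Fire out after step 5
Initially T: 13, now '.': 23
Total burnt (originally-T cells now '.'): 11

Answer: 11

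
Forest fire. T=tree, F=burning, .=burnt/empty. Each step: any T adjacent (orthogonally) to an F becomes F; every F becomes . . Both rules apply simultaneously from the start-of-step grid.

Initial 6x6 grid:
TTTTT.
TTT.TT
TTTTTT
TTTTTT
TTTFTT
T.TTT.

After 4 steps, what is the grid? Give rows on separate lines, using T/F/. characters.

Step 1: 4 trees catch fire, 1 burn out
  TTTTT.
  TTT.TT
  TTTTTT
  TTTFTT
  TTF.FT
  T.TFT.
Step 2: 7 trees catch fire, 4 burn out
  TTTTT.
  TTT.TT
  TTTFTT
  TTF.FT
  TF...F
  T.F.F.
Step 3: 5 trees catch fire, 7 burn out
  TTTTT.
  TTT.TT
  TTF.FT
  TF...F
  F.....
  T.....
Step 4: 6 trees catch fire, 5 burn out
  TTTTT.
  TTF.FT
  TF...F
  F.....
  ......
  F.....

TTTTT.
TTF.FT
TF...F
F.....
......
F.....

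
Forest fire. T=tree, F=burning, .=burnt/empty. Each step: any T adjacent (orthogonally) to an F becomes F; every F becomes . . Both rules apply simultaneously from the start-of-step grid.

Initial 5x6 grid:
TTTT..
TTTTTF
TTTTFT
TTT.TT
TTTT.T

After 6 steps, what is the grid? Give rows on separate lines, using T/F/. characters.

Step 1: 4 trees catch fire, 2 burn out
  TTTT..
  TTTTF.
  TTTF.F
  TTT.FT
  TTTT.T
Step 2: 3 trees catch fire, 4 burn out
  TTTT..
  TTTF..
  TTF...
  TTT..F
  TTTT.T
Step 3: 5 trees catch fire, 3 burn out
  TTTF..
  TTF...
  TF....
  TTF...
  TTTT.F
Step 4: 5 trees catch fire, 5 burn out
  TTF...
  TF....
  F.....
  TF....
  TTFT..
Step 5: 5 trees catch fire, 5 burn out
  TF....
  F.....
  ......
  F.....
  TF.F..
Step 6: 2 trees catch fire, 5 burn out
  F.....
  ......
  ......
  ......
  F.....

F.....
......
......
......
F.....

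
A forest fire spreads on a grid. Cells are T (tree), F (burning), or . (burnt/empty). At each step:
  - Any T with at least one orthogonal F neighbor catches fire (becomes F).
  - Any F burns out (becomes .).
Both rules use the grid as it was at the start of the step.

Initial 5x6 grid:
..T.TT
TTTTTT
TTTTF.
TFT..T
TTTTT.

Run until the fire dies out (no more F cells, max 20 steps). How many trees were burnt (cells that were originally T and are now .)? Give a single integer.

Step 1: +6 fires, +2 burnt (F count now 6)
Step 2: +8 fires, +6 burnt (F count now 8)
Step 3: +4 fires, +8 burnt (F count now 4)
Step 4: +2 fires, +4 burnt (F count now 2)
Step 5: +0 fires, +2 burnt (F count now 0)
Fire out after step 5
Initially T: 21, now '.': 29
Total burnt (originally-T cells now '.'): 20

Answer: 20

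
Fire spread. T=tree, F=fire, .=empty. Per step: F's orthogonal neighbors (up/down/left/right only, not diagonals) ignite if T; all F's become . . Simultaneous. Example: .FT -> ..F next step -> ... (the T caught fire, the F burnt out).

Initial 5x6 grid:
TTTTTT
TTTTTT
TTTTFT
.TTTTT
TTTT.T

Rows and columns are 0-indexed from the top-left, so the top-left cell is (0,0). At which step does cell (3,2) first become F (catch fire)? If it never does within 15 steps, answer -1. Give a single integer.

Step 1: cell (3,2)='T' (+4 fires, +1 burnt)
Step 2: cell (3,2)='T' (+6 fires, +4 burnt)
Step 3: cell (3,2)='F' (+7 fires, +6 burnt)
  -> target ignites at step 3
Step 4: cell (3,2)='.' (+5 fires, +7 burnt)
Step 5: cell (3,2)='.' (+3 fires, +5 burnt)
Step 6: cell (3,2)='.' (+2 fires, +3 burnt)
Step 7: cell (3,2)='.' (+0 fires, +2 burnt)
  fire out at step 7

3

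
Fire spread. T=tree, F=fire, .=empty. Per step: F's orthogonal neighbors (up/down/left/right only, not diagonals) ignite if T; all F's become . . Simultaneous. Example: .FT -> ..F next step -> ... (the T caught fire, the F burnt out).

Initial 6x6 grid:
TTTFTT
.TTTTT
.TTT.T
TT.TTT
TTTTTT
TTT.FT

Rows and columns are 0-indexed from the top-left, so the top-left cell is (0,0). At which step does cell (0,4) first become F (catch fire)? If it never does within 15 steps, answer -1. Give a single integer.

Step 1: cell (0,4)='F' (+5 fires, +2 burnt)
  -> target ignites at step 1
Step 2: cell (0,4)='.' (+8 fires, +5 burnt)
Step 3: cell (0,4)='.' (+7 fires, +8 burnt)
Step 4: cell (0,4)='.' (+4 fires, +7 burnt)
Step 5: cell (0,4)='.' (+3 fires, +4 burnt)
Step 6: cell (0,4)='.' (+2 fires, +3 burnt)
Step 7: cell (0,4)='.' (+0 fires, +2 burnt)
  fire out at step 7

1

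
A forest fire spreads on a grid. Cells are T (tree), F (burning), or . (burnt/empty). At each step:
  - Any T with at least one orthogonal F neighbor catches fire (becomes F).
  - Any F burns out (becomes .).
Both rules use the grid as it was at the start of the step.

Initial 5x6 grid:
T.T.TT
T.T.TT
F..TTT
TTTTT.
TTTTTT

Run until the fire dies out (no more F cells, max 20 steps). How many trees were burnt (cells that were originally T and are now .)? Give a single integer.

Answer: 20

Derivation:
Step 1: +2 fires, +1 burnt (F count now 2)
Step 2: +3 fires, +2 burnt (F count now 3)
Step 3: +2 fires, +3 burnt (F count now 2)
Step 4: +2 fires, +2 burnt (F count now 2)
Step 5: +3 fires, +2 burnt (F count now 3)
Step 6: +2 fires, +3 burnt (F count now 2)
Step 7: +3 fires, +2 burnt (F count now 3)
Step 8: +2 fires, +3 burnt (F count now 2)
Step 9: +1 fires, +2 burnt (F count now 1)
Step 10: +0 fires, +1 burnt (F count now 0)
Fire out after step 10
Initially T: 22, now '.': 28
Total burnt (originally-T cells now '.'): 20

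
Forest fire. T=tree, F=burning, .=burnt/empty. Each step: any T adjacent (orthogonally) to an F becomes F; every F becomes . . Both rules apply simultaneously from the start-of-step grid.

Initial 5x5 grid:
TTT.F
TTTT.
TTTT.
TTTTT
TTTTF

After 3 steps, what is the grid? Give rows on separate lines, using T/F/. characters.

Step 1: 2 trees catch fire, 2 burn out
  TTT..
  TTTT.
  TTTT.
  TTTTF
  TTTF.
Step 2: 2 trees catch fire, 2 burn out
  TTT..
  TTTT.
  TTTT.
  TTTF.
  TTF..
Step 3: 3 trees catch fire, 2 burn out
  TTT..
  TTTT.
  TTTF.
  TTF..
  TF...

TTT..
TTTT.
TTTF.
TTF..
TF...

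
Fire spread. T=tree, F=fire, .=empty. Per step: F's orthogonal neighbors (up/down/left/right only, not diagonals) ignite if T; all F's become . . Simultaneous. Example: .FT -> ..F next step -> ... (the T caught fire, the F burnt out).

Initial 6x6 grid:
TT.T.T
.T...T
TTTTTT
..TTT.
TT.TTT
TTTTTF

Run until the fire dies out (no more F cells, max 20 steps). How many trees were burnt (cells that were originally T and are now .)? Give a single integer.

Answer: 24

Derivation:
Step 1: +2 fires, +1 burnt (F count now 2)
Step 2: +2 fires, +2 burnt (F count now 2)
Step 3: +3 fires, +2 burnt (F count now 3)
Step 4: +3 fires, +3 burnt (F count now 3)
Step 5: +5 fires, +3 burnt (F count now 5)
Step 6: +3 fires, +5 burnt (F count now 3)
Step 7: +2 fires, +3 burnt (F count now 2)
Step 8: +2 fires, +2 burnt (F count now 2)
Step 9: +1 fires, +2 burnt (F count now 1)
Step 10: +1 fires, +1 burnt (F count now 1)
Step 11: +0 fires, +1 burnt (F count now 0)
Fire out after step 11
Initially T: 25, now '.': 35
Total burnt (originally-T cells now '.'): 24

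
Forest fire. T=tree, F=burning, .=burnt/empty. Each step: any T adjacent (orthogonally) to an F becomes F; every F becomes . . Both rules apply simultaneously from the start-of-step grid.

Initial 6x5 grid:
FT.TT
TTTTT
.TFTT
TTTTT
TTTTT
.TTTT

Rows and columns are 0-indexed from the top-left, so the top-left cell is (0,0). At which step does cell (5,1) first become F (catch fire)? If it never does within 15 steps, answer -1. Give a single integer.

Step 1: cell (5,1)='T' (+6 fires, +2 burnt)
Step 2: cell (5,1)='T' (+6 fires, +6 burnt)
Step 3: cell (5,1)='T' (+7 fires, +6 burnt)
Step 4: cell (5,1)='F' (+5 fires, +7 burnt)
  -> target ignites at step 4
Step 5: cell (5,1)='.' (+1 fires, +5 burnt)
Step 6: cell (5,1)='.' (+0 fires, +1 burnt)
  fire out at step 6

4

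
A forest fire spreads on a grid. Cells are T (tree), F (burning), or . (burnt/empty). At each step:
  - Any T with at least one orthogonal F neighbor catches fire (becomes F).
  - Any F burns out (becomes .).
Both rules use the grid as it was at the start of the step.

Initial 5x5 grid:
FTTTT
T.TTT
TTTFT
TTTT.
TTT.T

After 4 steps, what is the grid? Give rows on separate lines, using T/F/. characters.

Step 1: 6 trees catch fire, 2 burn out
  .FTTT
  F.TFT
  TTF.F
  TTTF.
  TTT.T
Step 2: 7 trees catch fire, 6 burn out
  ..FFT
  ..F.F
  FF...
  TTF..
  TTT.T
Step 3: 4 trees catch fire, 7 burn out
  ....F
  .....
  .....
  FF...
  TTF.T
Step 4: 2 trees catch fire, 4 burn out
  .....
  .....
  .....
  .....
  FF..T

.....
.....
.....
.....
FF..T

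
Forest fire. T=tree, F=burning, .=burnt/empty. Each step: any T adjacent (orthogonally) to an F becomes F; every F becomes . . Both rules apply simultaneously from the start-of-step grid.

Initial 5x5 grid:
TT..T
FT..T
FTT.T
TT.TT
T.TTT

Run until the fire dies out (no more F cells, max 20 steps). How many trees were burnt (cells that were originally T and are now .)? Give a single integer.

Answer: 8

Derivation:
Step 1: +4 fires, +2 burnt (F count now 4)
Step 2: +4 fires, +4 burnt (F count now 4)
Step 3: +0 fires, +4 burnt (F count now 0)
Fire out after step 3
Initially T: 16, now '.': 17
Total burnt (originally-T cells now '.'): 8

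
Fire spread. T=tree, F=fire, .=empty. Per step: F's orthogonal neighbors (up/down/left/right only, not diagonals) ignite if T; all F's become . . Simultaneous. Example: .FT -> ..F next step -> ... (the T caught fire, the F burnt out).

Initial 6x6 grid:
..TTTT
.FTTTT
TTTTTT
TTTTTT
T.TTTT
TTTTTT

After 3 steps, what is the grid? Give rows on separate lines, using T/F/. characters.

Step 1: 2 trees catch fire, 1 burn out
  ..TTTT
  ..FTTT
  TFTTTT
  TTTTTT
  T.TTTT
  TTTTTT
Step 2: 5 trees catch fire, 2 burn out
  ..FTTT
  ...FTT
  F.FTTT
  TFTTTT
  T.TTTT
  TTTTTT
Step 3: 5 trees catch fire, 5 burn out
  ...FTT
  ....FT
  ...FTT
  F.FTTT
  T.TTTT
  TTTTTT

...FTT
....FT
...FTT
F.FTTT
T.TTTT
TTTTTT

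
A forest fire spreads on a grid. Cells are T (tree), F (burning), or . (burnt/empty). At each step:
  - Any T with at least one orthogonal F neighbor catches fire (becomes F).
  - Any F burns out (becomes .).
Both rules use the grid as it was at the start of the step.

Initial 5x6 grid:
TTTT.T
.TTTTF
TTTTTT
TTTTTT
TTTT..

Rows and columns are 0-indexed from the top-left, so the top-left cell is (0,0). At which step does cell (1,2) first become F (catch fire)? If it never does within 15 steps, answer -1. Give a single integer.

Step 1: cell (1,2)='T' (+3 fires, +1 burnt)
Step 2: cell (1,2)='T' (+3 fires, +3 burnt)
Step 3: cell (1,2)='F' (+4 fires, +3 burnt)
  -> target ignites at step 3
Step 4: cell (1,2)='.' (+4 fires, +4 burnt)
Step 5: cell (1,2)='.' (+4 fires, +4 burnt)
Step 6: cell (1,2)='.' (+4 fires, +4 burnt)
Step 7: cell (1,2)='.' (+2 fires, +4 burnt)
Step 8: cell (1,2)='.' (+1 fires, +2 burnt)
Step 9: cell (1,2)='.' (+0 fires, +1 burnt)
  fire out at step 9

3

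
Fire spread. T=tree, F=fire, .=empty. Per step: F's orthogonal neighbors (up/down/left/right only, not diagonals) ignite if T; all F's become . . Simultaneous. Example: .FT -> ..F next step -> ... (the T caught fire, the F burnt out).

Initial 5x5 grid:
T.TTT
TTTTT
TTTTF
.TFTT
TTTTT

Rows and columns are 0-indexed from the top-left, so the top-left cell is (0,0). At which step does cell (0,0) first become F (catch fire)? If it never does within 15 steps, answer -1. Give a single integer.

Step 1: cell (0,0)='T' (+7 fires, +2 burnt)
Step 2: cell (0,0)='T' (+7 fires, +7 burnt)
Step 3: cell (0,0)='T' (+5 fires, +7 burnt)
Step 4: cell (0,0)='T' (+1 fires, +5 burnt)
Step 5: cell (0,0)='F' (+1 fires, +1 burnt)
  -> target ignites at step 5
Step 6: cell (0,0)='.' (+0 fires, +1 burnt)
  fire out at step 6

5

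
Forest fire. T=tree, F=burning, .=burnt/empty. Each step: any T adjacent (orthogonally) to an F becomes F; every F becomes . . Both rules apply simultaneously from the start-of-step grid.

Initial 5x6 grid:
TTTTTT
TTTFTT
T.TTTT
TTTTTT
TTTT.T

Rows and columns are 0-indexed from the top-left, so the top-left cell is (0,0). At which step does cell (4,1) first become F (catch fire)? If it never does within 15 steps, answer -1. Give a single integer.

Step 1: cell (4,1)='T' (+4 fires, +1 burnt)
Step 2: cell (4,1)='T' (+7 fires, +4 burnt)
Step 3: cell (4,1)='T' (+7 fires, +7 burnt)
Step 4: cell (4,1)='T' (+5 fires, +7 burnt)
Step 5: cell (4,1)='F' (+3 fires, +5 burnt)
  -> target ignites at step 5
Step 6: cell (4,1)='.' (+1 fires, +3 burnt)
Step 7: cell (4,1)='.' (+0 fires, +1 burnt)
  fire out at step 7

5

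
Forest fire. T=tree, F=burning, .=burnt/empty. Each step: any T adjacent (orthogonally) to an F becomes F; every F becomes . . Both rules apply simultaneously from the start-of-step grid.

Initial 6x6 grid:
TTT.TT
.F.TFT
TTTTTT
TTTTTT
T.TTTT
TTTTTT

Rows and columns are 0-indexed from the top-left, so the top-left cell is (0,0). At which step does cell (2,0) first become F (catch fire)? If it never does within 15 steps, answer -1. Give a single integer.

Step 1: cell (2,0)='T' (+6 fires, +2 burnt)
Step 2: cell (2,0)='F' (+9 fires, +6 burnt)
  -> target ignites at step 2
Step 3: cell (2,0)='.' (+5 fires, +9 burnt)
Step 4: cell (2,0)='.' (+5 fires, +5 burnt)
Step 5: cell (2,0)='.' (+4 fires, +5 burnt)
Step 6: cell (2,0)='.' (+1 fires, +4 burnt)
Step 7: cell (2,0)='.' (+0 fires, +1 burnt)
  fire out at step 7

2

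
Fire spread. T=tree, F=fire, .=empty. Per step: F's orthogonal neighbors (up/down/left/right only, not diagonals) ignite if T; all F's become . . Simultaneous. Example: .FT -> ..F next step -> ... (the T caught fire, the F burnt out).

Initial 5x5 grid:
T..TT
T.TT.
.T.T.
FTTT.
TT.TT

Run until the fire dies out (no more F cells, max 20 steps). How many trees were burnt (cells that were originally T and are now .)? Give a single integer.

Step 1: +2 fires, +1 burnt (F count now 2)
Step 2: +3 fires, +2 burnt (F count now 3)
Step 3: +1 fires, +3 burnt (F count now 1)
Step 4: +2 fires, +1 burnt (F count now 2)
Step 5: +2 fires, +2 burnt (F count now 2)
Step 6: +2 fires, +2 burnt (F count now 2)
Step 7: +1 fires, +2 burnt (F count now 1)
Step 8: +0 fires, +1 burnt (F count now 0)
Fire out after step 8
Initially T: 15, now '.': 23
Total burnt (originally-T cells now '.'): 13

Answer: 13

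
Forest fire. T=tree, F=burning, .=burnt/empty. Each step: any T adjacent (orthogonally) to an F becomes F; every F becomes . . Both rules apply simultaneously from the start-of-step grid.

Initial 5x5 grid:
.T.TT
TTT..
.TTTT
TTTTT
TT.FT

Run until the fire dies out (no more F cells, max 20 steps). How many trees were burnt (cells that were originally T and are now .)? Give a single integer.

Step 1: +2 fires, +1 burnt (F count now 2)
Step 2: +3 fires, +2 burnt (F count now 3)
Step 3: +3 fires, +3 burnt (F count now 3)
Step 4: +4 fires, +3 burnt (F count now 4)
Step 5: +2 fires, +4 burnt (F count now 2)
Step 6: +2 fires, +2 burnt (F count now 2)
Step 7: +0 fires, +2 burnt (F count now 0)
Fire out after step 7
Initially T: 18, now '.': 23
Total burnt (originally-T cells now '.'): 16

Answer: 16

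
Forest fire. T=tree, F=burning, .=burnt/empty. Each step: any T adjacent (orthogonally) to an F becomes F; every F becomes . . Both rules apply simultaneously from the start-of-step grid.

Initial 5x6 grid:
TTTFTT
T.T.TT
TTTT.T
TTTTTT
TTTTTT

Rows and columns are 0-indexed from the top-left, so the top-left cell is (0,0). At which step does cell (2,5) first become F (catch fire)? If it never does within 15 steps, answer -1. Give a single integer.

Step 1: cell (2,5)='T' (+2 fires, +1 burnt)
Step 2: cell (2,5)='T' (+4 fires, +2 burnt)
Step 3: cell (2,5)='T' (+3 fires, +4 burnt)
Step 4: cell (2,5)='F' (+5 fires, +3 burnt)
  -> target ignites at step 4
Step 5: cell (2,5)='.' (+5 fires, +5 burnt)
Step 6: cell (2,5)='.' (+5 fires, +5 burnt)
Step 7: cell (2,5)='.' (+2 fires, +5 burnt)
Step 8: cell (2,5)='.' (+0 fires, +2 burnt)
  fire out at step 8

4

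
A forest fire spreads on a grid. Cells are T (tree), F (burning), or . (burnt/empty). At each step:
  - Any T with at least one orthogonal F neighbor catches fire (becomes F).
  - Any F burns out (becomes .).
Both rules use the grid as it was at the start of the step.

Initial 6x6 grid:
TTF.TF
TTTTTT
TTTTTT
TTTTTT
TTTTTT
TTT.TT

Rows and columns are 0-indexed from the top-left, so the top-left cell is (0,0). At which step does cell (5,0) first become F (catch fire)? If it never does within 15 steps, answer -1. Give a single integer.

Step 1: cell (5,0)='T' (+4 fires, +2 burnt)
Step 2: cell (5,0)='T' (+6 fires, +4 burnt)
Step 3: cell (5,0)='T' (+6 fires, +6 burnt)
Step 4: cell (5,0)='T' (+6 fires, +6 burnt)
Step 5: cell (5,0)='T' (+6 fires, +6 burnt)
Step 6: cell (5,0)='T' (+3 fires, +6 burnt)
Step 7: cell (5,0)='F' (+1 fires, +3 burnt)
  -> target ignites at step 7
Step 8: cell (5,0)='.' (+0 fires, +1 burnt)
  fire out at step 8

7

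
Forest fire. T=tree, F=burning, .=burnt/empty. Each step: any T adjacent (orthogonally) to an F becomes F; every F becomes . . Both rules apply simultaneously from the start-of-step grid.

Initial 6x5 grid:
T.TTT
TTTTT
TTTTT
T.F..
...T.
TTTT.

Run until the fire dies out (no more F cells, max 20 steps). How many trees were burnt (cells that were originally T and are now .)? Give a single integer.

Answer: 15

Derivation:
Step 1: +1 fires, +1 burnt (F count now 1)
Step 2: +3 fires, +1 burnt (F count now 3)
Step 3: +5 fires, +3 burnt (F count now 5)
Step 4: +4 fires, +5 burnt (F count now 4)
Step 5: +2 fires, +4 burnt (F count now 2)
Step 6: +0 fires, +2 burnt (F count now 0)
Fire out after step 6
Initially T: 20, now '.': 25
Total burnt (originally-T cells now '.'): 15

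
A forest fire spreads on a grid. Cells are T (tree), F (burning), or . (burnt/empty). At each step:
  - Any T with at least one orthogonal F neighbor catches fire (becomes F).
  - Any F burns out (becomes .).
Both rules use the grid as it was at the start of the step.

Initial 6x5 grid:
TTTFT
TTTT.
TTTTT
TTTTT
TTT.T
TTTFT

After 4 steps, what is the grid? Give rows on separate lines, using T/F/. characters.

Step 1: 5 trees catch fire, 2 burn out
  TTF.F
  TTTF.
  TTTTT
  TTTTT
  TTT.T
  TTF.F
Step 2: 6 trees catch fire, 5 burn out
  TF...
  TTF..
  TTTFT
  TTTTT
  TTF.F
  TF...
Step 3: 9 trees catch fire, 6 burn out
  F....
  TF...
  TTF.F
  TTFFF
  TF...
  F....
Step 4: 4 trees catch fire, 9 burn out
  .....
  F....
  TF...
  TF...
  F....
  .....

.....
F....
TF...
TF...
F....
.....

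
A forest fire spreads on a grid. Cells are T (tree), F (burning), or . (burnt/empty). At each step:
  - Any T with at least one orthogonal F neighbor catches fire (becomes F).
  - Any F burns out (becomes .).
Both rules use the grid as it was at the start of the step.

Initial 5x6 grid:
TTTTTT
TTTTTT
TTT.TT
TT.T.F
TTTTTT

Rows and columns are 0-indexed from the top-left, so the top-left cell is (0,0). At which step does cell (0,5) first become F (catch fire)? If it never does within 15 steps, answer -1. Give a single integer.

Step 1: cell (0,5)='T' (+2 fires, +1 burnt)
Step 2: cell (0,5)='T' (+3 fires, +2 burnt)
Step 3: cell (0,5)='F' (+3 fires, +3 burnt)
  -> target ignites at step 3
Step 4: cell (0,5)='.' (+4 fires, +3 burnt)
Step 5: cell (0,5)='.' (+3 fires, +4 burnt)
Step 6: cell (0,5)='.' (+5 fires, +3 burnt)
Step 7: cell (0,5)='.' (+4 fires, +5 burnt)
Step 8: cell (0,5)='.' (+2 fires, +4 burnt)
Step 9: cell (0,5)='.' (+0 fires, +2 burnt)
  fire out at step 9

3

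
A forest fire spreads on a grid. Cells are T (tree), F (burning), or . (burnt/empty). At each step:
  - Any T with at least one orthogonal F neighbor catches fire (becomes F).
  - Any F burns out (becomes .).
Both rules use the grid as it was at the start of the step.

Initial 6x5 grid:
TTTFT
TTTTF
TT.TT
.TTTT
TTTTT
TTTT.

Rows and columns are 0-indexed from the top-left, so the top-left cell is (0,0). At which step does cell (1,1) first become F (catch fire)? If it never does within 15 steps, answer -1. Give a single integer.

Step 1: cell (1,1)='T' (+4 fires, +2 burnt)
Step 2: cell (1,1)='T' (+4 fires, +4 burnt)
Step 3: cell (1,1)='F' (+4 fires, +4 burnt)
  -> target ignites at step 3
Step 4: cell (1,1)='.' (+4 fires, +4 burnt)
Step 5: cell (1,1)='.' (+4 fires, +4 burnt)
Step 6: cell (1,1)='.' (+2 fires, +4 burnt)
Step 7: cell (1,1)='.' (+2 fires, +2 burnt)
Step 8: cell (1,1)='.' (+1 fires, +2 burnt)
Step 9: cell (1,1)='.' (+0 fires, +1 burnt)
  fire out at step 9

3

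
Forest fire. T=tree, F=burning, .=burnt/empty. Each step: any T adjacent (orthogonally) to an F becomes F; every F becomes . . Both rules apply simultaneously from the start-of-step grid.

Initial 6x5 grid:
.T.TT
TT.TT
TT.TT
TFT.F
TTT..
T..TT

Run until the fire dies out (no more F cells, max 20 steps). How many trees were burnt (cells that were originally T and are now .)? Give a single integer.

Step 1: +5 fires, +2 burnt (F count now 5)
Step 2: +6 fires, +5 burnt (F count now 6)
Step 3: +5 fires, +6 burnt (F count now 5)
Step 4: +1 fires, +5 burnt (F count now 1)
Step 5: +0 fires, +1 burnt (F count now 0)
Fire out after step 5
Initially T: 19, now '.': 28
Total burnt (originally-T cells now '.'): 17

Answer: 17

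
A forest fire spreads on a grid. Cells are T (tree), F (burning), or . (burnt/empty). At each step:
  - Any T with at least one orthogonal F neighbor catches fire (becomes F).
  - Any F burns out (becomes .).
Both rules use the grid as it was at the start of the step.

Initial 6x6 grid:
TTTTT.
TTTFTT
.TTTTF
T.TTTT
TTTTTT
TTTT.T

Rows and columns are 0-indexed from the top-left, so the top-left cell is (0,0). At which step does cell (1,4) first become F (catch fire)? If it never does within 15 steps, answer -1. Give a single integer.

Step 1: cell (1,4)='F' (+7 fires, +2 burnt)
  -> target ignites at step 1
Step 2: cell (1,4)='.' (+7 fires, +7 burnt)
Step 3: cell (1,4)='.' (+7 fires, +7 burnt)
Step 4: cell (1,4)='.' (+3 fires, +7 burnt)
Step 5: cell (1,4)='.' (+2 fires, +3 burnt)
Step 6: cell (1,4)='.' (+2 fires, +2 burnt)
Step 7: cell (1,4)='.' (+2 fires, +2 burnt)
Step 8: cell (1,4)='.' (+0 fires, +2 burnt)
  fire out at step 8

1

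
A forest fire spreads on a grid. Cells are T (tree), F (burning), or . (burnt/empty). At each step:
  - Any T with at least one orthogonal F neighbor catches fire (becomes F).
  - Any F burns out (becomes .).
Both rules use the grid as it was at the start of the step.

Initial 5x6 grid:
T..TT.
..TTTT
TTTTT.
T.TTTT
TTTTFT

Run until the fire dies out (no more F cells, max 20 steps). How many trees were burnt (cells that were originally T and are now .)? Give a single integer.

Answer: 21

Derivation:
Step 1: +3 fires, +1 burnt (F count now 3)
Step 2: +4 fires, +3 burnt (F count now 4)
Step 3: +4 fires, +4 burnt (F count now 4)
Step 4: +5 fires, +4 burnt (F count now 5)
Step 5: +4 fires, +5 burnt (F count now 4)
Step 6: +1 fires, +4 burnt (F count now 1)
Step 7: +0 fires, +1 burnt (F count now 0)
Fire out after step 7
Initially T: 22, now '.': 29
Total burnt (originally-T cells now '.'): 21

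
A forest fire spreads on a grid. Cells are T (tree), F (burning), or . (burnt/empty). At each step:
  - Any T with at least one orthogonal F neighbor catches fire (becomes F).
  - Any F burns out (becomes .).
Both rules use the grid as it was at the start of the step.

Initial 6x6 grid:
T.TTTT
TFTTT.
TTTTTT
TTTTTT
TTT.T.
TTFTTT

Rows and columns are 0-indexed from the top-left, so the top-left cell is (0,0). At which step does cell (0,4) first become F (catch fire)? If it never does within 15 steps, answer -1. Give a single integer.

Step 1: cell (0,4)='T' (+6 fires, +2 burnt)
Step 2: cell (0,4)='T' (+10 fires, +6 burnt)
Step 3: cell (0,4)='T' (+8 fires, +10 burnt)
Step 4: cell (0,4)='F' (+3 fires, +8 burnt)
  -> target ignites at step 4
Step 5: cell (0,4)='.' (+3 fires, +3 burnt)
Step 6: cell (0,4)='.' (+0 fires, +3 burnt)
  fire out at step 6

4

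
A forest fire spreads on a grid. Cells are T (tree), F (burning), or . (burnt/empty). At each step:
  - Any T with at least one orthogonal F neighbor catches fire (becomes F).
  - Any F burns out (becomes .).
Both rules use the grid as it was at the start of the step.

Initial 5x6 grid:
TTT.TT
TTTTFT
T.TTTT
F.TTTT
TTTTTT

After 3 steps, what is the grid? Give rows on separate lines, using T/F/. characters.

Step 1: 6 trees catch fire, 2 burn out
  TTT.FT
  TTTF.F
  F.TTFT
  ..TTTT
  FTTTTT
Step 2: 7 trees catch fire, 6 burn out
  TTT..F
  FTF...
  ..TF.F
  ..TTFT
  .FTTTT
Step 3: 8 trees catch fire, 7 burn out
  FTF...
  .F....
  ..F...
  ..TF.F
  ..FTFT

FTF...
.F....
..F...
..TF.F
..FTFT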